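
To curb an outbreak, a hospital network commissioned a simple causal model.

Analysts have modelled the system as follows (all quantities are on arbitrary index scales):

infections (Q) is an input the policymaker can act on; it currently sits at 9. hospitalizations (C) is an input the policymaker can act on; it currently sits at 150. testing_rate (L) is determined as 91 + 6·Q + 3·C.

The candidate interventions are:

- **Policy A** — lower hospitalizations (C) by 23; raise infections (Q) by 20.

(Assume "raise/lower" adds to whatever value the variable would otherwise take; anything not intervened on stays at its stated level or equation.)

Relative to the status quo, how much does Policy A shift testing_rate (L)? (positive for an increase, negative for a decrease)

51

Baseline:
  Q = 9
  C = 150
  L = 91 + 6·9 + 3·150 = 595
Policy A (C − 23, Q + 20):
  Q = 9 + 20 = 29
  C = 150 − 23 = 127
  L = 91 + 6·29 + 3·127 = 646
Change in L: 646 − 595 = 51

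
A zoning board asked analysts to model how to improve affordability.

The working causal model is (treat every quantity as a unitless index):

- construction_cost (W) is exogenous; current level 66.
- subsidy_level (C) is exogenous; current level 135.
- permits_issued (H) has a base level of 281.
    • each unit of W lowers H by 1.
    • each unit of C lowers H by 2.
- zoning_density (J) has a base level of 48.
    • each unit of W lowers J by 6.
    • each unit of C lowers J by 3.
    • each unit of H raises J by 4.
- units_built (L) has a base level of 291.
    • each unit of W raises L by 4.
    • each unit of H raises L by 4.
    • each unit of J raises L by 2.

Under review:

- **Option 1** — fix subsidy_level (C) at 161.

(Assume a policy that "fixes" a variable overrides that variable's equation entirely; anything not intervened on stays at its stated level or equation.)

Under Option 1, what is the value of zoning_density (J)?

Option 1 (C := 161):
  W = 66
  C = 161
  H = 281 − 66 − 2·161 = -107
  J = 48 − 6·66 − 3·161 + 4·(-107) = -1259

-1259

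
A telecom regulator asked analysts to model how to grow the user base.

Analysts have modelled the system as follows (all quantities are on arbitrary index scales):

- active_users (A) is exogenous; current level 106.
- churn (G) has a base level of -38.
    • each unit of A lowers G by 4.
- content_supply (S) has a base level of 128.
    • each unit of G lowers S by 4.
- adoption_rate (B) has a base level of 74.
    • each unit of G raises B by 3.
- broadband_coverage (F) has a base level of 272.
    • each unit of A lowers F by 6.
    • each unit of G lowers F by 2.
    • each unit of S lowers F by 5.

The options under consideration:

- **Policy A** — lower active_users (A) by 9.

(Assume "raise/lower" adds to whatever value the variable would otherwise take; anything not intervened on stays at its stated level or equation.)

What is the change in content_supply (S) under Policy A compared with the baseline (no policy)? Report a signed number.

Baseline:
  A = 106
  G = -38 − 4·106 = -462
  S = 128 − 4·(-462) = 1976
Policy A (A − 9):
  A = 106 − 9 = 97
  G = -38 − 4·97 = -426
  S = 128 − 4·(-426) = 1832
Change in S: 1832 − 1976 = -144

-144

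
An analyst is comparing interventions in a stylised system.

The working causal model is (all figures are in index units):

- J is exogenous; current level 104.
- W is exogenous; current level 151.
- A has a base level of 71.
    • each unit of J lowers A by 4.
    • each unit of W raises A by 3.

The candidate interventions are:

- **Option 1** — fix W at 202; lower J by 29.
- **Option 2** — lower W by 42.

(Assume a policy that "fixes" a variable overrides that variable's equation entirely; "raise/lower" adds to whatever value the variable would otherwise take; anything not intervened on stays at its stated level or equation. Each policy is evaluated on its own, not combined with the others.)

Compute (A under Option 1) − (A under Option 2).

395

Option 1 (W := 202, J − 29):
  J = 104 − 29 = 75
  W = 202
  A = 71 − 4·75 + 3·202 = 377
Option 2 (W − 42):
  J = 104
  W = 151 − 42 = 109
  A = 71 − 4·104 + 3·109 = -18
A: 377 − (-18) = 395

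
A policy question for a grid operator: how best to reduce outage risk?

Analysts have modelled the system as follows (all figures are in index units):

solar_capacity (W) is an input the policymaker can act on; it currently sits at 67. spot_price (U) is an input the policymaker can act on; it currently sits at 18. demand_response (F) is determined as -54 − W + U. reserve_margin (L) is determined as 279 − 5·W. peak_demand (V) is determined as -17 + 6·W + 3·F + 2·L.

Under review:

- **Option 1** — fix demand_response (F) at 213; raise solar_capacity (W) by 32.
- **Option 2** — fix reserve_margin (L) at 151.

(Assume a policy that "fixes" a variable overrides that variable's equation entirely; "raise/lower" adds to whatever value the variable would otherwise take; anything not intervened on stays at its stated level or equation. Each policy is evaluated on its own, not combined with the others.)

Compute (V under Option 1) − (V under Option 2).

Option 1 (F := 213, W + 32):
  W = 67 + 32 = 99
  U = 18
  F = 213
  L = 279 − 5·99 = -216
  V = -17 + 6·99 + 3·213 + 2·(-216) = 784
Option 2 (L := 151):
  W = 67
  U = 18
  F = -54 − 67 + 18 = -103
  L = 151
  V = -17 + 6·67 + 3·(-103) + 2·151 = 378
V: 784 − 378 = 406

406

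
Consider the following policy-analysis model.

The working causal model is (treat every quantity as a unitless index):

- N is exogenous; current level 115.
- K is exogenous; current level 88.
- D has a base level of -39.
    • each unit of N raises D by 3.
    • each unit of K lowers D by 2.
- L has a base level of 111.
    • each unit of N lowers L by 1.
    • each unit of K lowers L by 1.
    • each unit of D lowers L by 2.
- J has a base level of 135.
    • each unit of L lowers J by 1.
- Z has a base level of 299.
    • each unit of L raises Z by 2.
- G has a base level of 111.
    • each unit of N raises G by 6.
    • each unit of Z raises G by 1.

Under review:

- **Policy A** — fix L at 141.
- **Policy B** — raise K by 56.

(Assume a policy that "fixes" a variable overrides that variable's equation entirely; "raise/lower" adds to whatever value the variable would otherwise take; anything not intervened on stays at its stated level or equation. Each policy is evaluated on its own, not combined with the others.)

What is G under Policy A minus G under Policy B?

650

Policy A (L := 141):
  N = 115
  K = 88
  D = -39 + 3·115 − 2·88 = 130
  L = 141
  Z = 299 + 2·141 = 581
  G = 111 + 6·115 + 581 = 1382
Policy B (K + 56):
  N = 115
  K = 88 + 56 = 144
  D = -39 + 3·115 − 2·144 = 18
  L = 111 − 115 − 144 − 2·18 = -184
  Z = 299 + 2·(-184) = -69
  G = 111 + 6·115 + (-69) = 732
G: 1382 − 732 = 650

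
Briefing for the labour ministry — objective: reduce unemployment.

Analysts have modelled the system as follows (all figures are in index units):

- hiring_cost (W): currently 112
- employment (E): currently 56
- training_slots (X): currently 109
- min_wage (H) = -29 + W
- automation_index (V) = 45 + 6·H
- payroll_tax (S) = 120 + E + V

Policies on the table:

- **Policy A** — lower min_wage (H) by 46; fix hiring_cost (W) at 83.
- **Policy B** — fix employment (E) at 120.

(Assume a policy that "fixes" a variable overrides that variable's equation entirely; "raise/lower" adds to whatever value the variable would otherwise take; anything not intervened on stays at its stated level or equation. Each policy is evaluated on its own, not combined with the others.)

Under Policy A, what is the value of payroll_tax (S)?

Policy A (H − 46, W := 83):
  W = 83
  E = 56
  H = -29 + 83 (−46 from intervention) = 8
  V = 45 + 6·8 = 93
  S = 120 + 56 + 93 = 269

269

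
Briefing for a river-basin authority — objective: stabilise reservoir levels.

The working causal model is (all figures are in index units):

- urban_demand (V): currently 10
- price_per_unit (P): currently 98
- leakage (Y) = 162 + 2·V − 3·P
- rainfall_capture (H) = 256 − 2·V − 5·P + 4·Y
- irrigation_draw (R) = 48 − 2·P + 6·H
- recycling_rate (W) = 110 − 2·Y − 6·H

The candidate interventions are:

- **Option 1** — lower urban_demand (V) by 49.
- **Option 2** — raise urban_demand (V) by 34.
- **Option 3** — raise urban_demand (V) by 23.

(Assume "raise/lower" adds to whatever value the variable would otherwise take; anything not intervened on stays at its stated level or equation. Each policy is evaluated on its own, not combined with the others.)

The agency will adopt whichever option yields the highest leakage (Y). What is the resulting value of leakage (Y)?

-44

Option 1 (V − 49):
  V = 10 − 49 = -39
  P = 98
  Y = 162 + 2·(-39) − 3·98 = -210
Option 2 (V + 34):
  V = 10 + 34 = 44
  P = 98
  Y = 162 + 2·44 − 3·98 = -44
Option 3 (V + 23):
  V = 10 + 23 = 33
  P = 98
  Y = 162 + 2·33 − 3·98 = -66
Comparing — Option 1: Y=-210, Option 2: Y=-44, Option 3: Y=-66. Highest is -44 (Option 2).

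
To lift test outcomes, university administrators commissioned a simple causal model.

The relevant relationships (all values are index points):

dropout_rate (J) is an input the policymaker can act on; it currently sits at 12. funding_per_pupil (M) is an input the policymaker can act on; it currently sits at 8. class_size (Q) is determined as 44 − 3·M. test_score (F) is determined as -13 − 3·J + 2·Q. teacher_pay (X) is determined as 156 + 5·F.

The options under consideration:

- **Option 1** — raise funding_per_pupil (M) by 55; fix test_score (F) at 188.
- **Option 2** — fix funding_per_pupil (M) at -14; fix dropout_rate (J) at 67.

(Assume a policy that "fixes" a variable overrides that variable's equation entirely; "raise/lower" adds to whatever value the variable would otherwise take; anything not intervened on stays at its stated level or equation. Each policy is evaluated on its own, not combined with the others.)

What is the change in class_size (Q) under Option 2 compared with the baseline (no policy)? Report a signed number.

Baseline:
  M = 8
  Q = 44 − 3·8 = 20
Option 2 (M := -14, J := 67):
  M = -14
  Q = 44 − 3·(-14) = 86
Change in Q: 86 − 20 = 66

66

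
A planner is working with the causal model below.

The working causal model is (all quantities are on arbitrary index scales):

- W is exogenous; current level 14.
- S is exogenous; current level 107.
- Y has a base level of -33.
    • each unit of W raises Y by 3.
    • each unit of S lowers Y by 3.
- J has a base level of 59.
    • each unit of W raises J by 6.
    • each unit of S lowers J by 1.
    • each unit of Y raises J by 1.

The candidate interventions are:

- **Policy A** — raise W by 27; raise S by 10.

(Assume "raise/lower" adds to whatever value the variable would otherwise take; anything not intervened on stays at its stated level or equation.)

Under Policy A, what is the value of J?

Policy A (W + 27, S + 10):
  W = 14 + 27 = 41
  S = 107 + 10 = 117
  Y = -33 + 3·41 − 3·117 = -261
  J = 59 + 6·41 − 117 + (-261) = -73

-73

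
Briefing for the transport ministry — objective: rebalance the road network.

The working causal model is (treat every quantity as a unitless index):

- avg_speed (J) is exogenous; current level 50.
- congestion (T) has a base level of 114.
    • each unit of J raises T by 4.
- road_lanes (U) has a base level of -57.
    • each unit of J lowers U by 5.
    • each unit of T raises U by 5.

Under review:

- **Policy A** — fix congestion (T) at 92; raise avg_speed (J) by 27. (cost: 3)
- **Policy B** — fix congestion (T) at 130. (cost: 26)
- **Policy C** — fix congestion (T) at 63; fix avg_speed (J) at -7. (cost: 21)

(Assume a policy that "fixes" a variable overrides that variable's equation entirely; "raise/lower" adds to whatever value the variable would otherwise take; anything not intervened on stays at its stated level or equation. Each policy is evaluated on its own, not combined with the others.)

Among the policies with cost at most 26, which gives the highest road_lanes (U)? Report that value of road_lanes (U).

343

Policy A (T := 92, J + 27):
  J = 50 + 27 = 77
  T = 92
  U = -57 − 5·77 + 5·92 = 18
Policy B (T := 130):
  J = 50
  T = 130
  U = -57 − 5·50 + 5·130 = 343
Policy C (T := 63, J := -7):
  J = -7
  T = 63
  U = -57 − 5·(-7) + 5·63 = 293
Comparing — Policy A: U=18, Policy B: U=343, Policy C: U=293. Highest is 343 (Policy B).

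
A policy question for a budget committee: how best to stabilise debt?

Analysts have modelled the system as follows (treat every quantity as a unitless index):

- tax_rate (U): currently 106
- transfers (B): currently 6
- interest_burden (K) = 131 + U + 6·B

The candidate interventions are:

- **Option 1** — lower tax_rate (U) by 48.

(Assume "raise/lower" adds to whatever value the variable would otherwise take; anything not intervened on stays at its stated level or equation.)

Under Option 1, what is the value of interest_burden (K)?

Option 1 (U − 48):
  U = 106 − 48 = 58
  B = 6
  K = 131 + 58 + 6·6 = 225

225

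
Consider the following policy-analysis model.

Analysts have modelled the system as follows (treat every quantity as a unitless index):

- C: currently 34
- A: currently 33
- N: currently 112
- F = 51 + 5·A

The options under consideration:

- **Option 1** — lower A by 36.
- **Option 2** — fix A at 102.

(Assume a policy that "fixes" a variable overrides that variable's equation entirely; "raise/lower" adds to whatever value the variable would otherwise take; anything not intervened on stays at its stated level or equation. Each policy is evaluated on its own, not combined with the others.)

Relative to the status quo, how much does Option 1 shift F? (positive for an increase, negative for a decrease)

Baseline:
  A = 33
  F = 51 + 5·33 = 216
Option 1 (A − 36):
  A = 33 − 36 = -3
  F = 51 + 5·(-3) = 36
Change in F: 36 − 216 = -180

-180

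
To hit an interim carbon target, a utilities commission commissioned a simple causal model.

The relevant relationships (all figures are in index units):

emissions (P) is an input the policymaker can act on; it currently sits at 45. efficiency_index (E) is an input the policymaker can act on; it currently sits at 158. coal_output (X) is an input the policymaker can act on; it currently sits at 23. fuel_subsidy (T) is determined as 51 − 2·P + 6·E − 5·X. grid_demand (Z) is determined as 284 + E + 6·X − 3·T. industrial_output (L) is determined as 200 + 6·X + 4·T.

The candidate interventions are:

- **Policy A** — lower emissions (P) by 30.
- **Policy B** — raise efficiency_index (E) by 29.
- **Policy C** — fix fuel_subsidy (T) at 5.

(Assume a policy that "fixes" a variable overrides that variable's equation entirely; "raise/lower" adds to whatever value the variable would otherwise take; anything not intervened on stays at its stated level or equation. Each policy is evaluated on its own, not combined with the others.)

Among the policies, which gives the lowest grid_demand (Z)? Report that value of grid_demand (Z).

Policy A (P − 30):
  P = 45 − 30 = 15
  E = 158
  X = 23
  T = 51 − 2·15 + 6·158 − 5·23 = 854
  Z = 284 + 158 + 6·23 − 3·854 = -1982
Policy B (E + 29):
  P = 45
  E = 158 + 29 = 187
  X = 23
  T = 51 − 2·45 + 6·187 − 5·23 = 968
  Z = 284 + 187 + 6·23 − 3·968 = -2295
Policy C (T := 5):
  P = 45
  E = 158
  X = 23
  T = 5
  Z = 284 + 158 + 6·23 − 3·5 = 565
Comparing — Policy A: Z=-1982, Policy B: Z=-2295, Policy C: Z=565. Lowest is -2295 (Policy B).

-2295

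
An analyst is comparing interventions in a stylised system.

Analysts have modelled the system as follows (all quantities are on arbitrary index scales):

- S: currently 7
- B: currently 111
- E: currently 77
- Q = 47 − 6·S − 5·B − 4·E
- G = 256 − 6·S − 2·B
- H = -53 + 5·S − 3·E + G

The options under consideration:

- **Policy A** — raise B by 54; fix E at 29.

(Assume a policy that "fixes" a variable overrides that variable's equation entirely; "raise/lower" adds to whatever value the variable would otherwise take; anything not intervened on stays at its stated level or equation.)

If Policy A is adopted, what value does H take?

Policy A (B + 54, E := 29):
  S = 7
  B = 111 + 54 = 165
  E = 29
  G = 256 − 6·7 − 2·165 = -116
  H = -53 + 5·7 − 3·29 + (-116) = -221

-221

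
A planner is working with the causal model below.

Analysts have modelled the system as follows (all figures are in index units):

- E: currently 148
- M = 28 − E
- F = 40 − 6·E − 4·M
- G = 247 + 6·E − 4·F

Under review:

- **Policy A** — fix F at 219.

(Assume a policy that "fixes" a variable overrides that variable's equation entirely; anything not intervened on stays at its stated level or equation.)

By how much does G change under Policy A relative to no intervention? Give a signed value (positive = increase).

Baseline:
  E = 148
  M = 28 − 148 = -120
  F = 40 − 6·148 − 4·(-120) = -368
  G = 247 + 6·148 − 4·(-368) = 2607
Policy A (F := 219):
  E = 148
  M = 28 − 148 = -120
  F = 219
  G = 247 + 6·148 − 4·219 = 259
Change in G: 259 − 2607 = -2348

-2348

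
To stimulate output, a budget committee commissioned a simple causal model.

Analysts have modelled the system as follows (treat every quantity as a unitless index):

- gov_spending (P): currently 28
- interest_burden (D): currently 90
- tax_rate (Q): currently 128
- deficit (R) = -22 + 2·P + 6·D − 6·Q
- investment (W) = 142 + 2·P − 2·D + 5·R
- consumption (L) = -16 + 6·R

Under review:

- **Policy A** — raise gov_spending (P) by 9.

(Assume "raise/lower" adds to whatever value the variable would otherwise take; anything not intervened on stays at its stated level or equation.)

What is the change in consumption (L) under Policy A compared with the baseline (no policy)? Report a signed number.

Baseline:
  P = 28
  D = 90
  Q = 128
  R = -22 + 2·28 + 6·90 − 6·128 = -194
  L = -16 + 6·(-194) = -1180
Policy A (P + 9):
  P = 28 + 9 = 37
  D = 90
  Q = 128
  R = -22 + 2·37 + 6·90 − 6·128 = -176
  L = -16 + 6·(-176) = -1072
Change in L: -1072 − (-1180) = 108

108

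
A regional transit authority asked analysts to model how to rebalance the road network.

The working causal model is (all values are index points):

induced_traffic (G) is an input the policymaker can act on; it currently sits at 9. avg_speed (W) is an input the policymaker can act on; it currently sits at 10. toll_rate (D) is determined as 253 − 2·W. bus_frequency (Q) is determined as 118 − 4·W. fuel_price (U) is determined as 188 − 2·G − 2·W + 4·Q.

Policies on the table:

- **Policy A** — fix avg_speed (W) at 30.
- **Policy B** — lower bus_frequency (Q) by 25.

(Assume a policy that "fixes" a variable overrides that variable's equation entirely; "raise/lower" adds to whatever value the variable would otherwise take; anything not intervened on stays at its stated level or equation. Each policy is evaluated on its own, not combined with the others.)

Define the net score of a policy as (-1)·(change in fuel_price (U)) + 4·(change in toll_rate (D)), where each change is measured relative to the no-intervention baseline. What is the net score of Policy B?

100

Baseline:
  G = 9
  W = 10
  D = 253 − 2·10 = 233
  Q = 118 − 4·10 = 78
  U = 188 − 2·9 − 2·10 + 4·78 = 462
Policy B (Q − 25):
  G = 9
  W = 10
  D = 253 − 2·10 = 233
  Q = 118 − 4·10 (−25 from intervention) = 53
  U = 188 − 2·9 − 2·10 + 4·53 = 362
ΔU = 362 − 462 = -100; ΔD = 233 − 233 = 0
Score = (-1)·(-100) + 4·0 = 100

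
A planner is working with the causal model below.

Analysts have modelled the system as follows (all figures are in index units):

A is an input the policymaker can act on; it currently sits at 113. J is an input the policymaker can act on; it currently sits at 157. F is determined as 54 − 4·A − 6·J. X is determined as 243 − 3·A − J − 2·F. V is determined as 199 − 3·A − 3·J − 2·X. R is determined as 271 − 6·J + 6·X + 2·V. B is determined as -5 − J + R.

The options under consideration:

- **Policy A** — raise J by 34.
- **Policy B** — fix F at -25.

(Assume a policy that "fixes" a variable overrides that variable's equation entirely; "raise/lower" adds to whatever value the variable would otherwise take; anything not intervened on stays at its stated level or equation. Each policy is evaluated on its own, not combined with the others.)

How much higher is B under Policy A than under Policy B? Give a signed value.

5566

Policy A (J + 34):
  A = 113
  J = 157 + 34 = 191
  F = 54 − 4·113 − 6·191 = -1544
  X = 243 − 3·113 − 191 − 2·(-1544) = 2801
  V = 199 − 3·113 − 3·191 − 2·2801 = -6315
  R = 271 − 6·191 + 6·2801 + 2·(-6315) = 3301
  B = -5 − 191 + 3301 = 3105
Policy B (F := -25):
  A = 113
  J = 157
  F = -25
  X = 243 − 3·113 − 157 − 2·(-25) = -203
  V = 199 − 3·113 − 3·157 − 2·(-203) = -205
  R = 271 − 6·157 + 6·(-203) + 2·(-205) = -2299
  B = -5 − 157 + (-2299) = -2461
B: 3105 − (-2461) = 5566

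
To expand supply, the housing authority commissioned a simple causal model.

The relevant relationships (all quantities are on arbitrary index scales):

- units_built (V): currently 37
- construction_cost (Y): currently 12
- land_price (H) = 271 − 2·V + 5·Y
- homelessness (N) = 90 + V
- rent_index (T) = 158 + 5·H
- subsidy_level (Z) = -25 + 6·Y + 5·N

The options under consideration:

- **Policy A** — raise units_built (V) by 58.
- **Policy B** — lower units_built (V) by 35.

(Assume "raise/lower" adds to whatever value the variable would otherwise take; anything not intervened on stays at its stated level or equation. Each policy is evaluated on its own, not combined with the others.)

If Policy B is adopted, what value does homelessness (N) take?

92

Policy B (V − 35):
  V = 37 − 35 = 2
  N = 90 + 2 = 92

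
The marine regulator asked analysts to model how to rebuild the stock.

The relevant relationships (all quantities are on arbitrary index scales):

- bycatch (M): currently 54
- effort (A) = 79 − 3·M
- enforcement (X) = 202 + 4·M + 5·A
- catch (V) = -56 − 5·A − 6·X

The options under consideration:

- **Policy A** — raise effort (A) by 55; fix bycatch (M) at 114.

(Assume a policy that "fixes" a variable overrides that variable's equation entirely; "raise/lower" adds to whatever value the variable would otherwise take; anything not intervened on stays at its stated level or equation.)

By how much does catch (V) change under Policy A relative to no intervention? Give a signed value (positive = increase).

Baseline:
  M = 54
  A = 79 − 3·54 = -83
  X = 202 + 4·54 + 5·(-83) = 3
  V = -56 − 5·(-83) − 6·3 = 341
Policy A (A + 55, M := 114):
  M = 114
  A = 79 − 3·114 (+55 from intervention) = -208
  X = 202 + 4·114 + 5·(-208) = -382
  V = -56 − 5·(-208) − 6·(-382) = 3276
Change in V: 3276 − 341 = 2935

2935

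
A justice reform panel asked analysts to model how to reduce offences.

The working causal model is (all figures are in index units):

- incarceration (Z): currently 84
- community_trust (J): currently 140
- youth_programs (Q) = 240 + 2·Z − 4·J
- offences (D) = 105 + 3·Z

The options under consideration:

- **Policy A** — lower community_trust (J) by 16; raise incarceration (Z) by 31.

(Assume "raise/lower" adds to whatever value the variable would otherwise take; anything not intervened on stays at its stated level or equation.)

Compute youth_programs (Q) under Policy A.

-26

Policy A (J − 16, Z + 31):
  Z = 84 + 31 = 115
  J = 140 − 16 = 124
  Q = 240 + 2·115 − 4·124 = -26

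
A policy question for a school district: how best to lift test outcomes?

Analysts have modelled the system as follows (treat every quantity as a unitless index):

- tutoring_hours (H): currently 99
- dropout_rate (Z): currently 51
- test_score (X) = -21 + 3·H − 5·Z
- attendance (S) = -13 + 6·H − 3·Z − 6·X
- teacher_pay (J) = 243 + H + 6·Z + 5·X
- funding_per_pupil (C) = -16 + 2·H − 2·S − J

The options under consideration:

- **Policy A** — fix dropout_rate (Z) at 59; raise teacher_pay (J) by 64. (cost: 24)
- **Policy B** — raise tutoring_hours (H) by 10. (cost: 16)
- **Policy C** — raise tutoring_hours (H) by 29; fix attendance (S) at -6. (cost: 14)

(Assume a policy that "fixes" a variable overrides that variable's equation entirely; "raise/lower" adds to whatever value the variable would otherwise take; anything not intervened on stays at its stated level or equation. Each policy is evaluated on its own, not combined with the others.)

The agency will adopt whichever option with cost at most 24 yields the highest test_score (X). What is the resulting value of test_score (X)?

Policy A (Z := 59, J + 64):
  H = 99
  Z = 59
  X = -21 + 3·99 − 5·59 = -19
Policy B (H + 10):
  H = 99 + 10 = 109
  Z = 51
  X = -21 + 3·109 − 5·51 = 51
Policy C (H + 29, S := -6):
  H = 99 + 29 = 128
  Z = 51
  X = -21 + 3·128 − 5·51 = 108
Comparing — Policy A: X=-19, Policy B: X=51, Policy C: X=108. Highest is 108 (Policy C).

108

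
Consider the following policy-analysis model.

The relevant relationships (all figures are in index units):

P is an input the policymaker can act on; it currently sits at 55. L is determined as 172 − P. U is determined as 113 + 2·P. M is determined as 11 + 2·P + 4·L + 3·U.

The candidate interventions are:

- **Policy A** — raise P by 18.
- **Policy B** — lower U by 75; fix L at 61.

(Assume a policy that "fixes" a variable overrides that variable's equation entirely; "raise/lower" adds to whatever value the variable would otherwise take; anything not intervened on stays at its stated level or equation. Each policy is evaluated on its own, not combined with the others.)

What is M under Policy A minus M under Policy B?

521

Policy A (P + 18):
  P = 55 + 18 = 73
  L = 172 − 73 = 99
  U = 113 + 2·73 = 259
  M = 11 + 2·73 + 4·99 + 3·259 = 1330
Policy B (U − 75, L := 61):
  P = 55
  L = 61
  U = 113 + 2·55 (−75 from intervention) = 148
  M = 11 + 2·55 + 4·61 + 3·148 = 809
M: 1330 − 809 = 521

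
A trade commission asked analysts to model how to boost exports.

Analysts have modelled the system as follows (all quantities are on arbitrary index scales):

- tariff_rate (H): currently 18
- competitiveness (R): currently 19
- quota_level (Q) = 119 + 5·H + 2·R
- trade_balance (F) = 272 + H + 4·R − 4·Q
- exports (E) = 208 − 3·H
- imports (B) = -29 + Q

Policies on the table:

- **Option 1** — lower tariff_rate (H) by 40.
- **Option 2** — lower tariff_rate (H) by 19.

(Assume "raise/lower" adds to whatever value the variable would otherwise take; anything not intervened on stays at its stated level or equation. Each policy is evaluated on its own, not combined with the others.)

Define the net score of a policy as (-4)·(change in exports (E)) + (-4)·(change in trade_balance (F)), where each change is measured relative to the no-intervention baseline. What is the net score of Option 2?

-1672

Baseline:
  H = 18
  R = 19
  Q = 119 + 5·18 + 2·19 = 247
  F = 272 + 18 + 4·19 − 4·247 = -622
  E = 208 − 3·18 = 154
Option 2 (H − 19):
  H = 18 − 19 = -1
  R = 19
  Q = 119 + 5·(-1) + 2·19 = 152
  F = 272 + (-1) + 4·19 − 4·152 = -261
  E = 208 − 3·(-1) = 211
ΔE = 211 − 154 = 57; ΔF = -261 − (-622) = 361
Score = (-4)·57 + (-4)·361 = -1672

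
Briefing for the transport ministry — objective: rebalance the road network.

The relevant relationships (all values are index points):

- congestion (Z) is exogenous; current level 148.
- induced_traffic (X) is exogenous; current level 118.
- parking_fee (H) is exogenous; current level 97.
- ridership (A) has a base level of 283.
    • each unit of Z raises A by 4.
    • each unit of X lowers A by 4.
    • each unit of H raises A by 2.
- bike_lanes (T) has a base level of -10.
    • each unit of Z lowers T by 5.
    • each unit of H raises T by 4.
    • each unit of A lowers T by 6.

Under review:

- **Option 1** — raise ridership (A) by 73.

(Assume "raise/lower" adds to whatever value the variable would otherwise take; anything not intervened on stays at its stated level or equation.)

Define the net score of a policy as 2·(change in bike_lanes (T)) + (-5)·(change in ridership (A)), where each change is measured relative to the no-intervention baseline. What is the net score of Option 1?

Baseline:
  Z = 148
  X = 118
  H = 97
  A = 283 + 4·148 − 4·118 + 2·97 = 597
  T = -10 − 5·148 + 4·97 − 6·597 = -3944
Option 1 (A + 73):
  Z = 148
  X = 118
  H = 97
  A = 283 + 4·148 − 4·118 + 2·97 (+73 from intervention) = 670
  T = -10 − 5·148 + 4·97 − 6·670 = -4382
ΔT = -4382 − (-3944) = -438; ΔA = 670 − 597 = 73
Score = 2·(-438) + (-5)·73 = -1241

-1241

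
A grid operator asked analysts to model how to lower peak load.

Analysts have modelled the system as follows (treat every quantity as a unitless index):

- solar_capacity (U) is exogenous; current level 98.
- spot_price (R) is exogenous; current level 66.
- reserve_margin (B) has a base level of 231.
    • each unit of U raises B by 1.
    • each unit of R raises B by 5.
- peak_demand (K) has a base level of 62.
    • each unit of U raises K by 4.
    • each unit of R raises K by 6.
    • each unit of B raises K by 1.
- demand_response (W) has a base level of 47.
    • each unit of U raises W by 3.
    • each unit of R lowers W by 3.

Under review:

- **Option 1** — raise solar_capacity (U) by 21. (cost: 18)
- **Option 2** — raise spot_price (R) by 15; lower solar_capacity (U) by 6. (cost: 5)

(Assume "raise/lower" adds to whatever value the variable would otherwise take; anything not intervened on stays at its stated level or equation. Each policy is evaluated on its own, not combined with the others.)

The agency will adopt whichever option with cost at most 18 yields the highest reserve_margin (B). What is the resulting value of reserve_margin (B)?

Option 1 (U + 21):
  U = 98 + 21 = 119
  R = 66
  B = 231 + 119 + 5·66 = 680
Option 2 (R + 15, U − 6):
  U = 98 − 6 = 92
  R = 66 + 15 = 81
  B = 231 + 92 + 5·81 = 728
Comparing — Option 1: B=680, Option 2: B=728. Highest is 728 (Option 2).

728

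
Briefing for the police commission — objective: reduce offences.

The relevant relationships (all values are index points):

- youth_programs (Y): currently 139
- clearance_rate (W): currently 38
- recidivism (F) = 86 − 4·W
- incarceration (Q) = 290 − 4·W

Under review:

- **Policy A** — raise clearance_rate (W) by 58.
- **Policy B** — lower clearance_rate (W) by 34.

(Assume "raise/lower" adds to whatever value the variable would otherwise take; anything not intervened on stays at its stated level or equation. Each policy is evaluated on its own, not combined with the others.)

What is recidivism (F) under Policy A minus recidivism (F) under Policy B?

-368

Policy A (W + 58):
  W = 38 + 58 = 96
  F = 86 − 4·96 = -298
Policy B (W − 34):
  W = 38 − 34 = 4
  F = 86 − 4·4 = 70
F: -298 − 70 = -368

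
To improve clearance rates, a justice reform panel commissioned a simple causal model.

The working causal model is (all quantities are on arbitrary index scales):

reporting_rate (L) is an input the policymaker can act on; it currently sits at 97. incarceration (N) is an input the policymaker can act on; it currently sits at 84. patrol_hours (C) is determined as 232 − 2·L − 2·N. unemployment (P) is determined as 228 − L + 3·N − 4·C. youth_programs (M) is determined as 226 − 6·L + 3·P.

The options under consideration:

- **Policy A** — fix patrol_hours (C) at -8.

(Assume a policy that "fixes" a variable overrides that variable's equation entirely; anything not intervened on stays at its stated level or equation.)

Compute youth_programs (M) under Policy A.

889

Policy A (C := -8):
  L = 97
  N = 84
  C = -8
  P = 228 − 97 + 3·84 − 4·(-8) = 415
  M = 226 − 6·97 + 3·415 = 889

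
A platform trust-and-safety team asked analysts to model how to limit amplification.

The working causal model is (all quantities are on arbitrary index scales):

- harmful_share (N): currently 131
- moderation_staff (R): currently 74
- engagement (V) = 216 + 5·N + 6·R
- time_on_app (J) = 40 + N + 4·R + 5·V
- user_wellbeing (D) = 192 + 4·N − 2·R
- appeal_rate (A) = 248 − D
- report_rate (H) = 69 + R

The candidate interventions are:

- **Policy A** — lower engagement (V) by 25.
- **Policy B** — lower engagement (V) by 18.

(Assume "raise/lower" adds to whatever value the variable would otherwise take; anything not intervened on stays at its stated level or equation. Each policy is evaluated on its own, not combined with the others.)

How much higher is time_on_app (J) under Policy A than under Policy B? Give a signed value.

-35

Policy A (V − 25):
  N = 131
  R = 74
  V = 216 + 5·131 + 6·74 (−25 from intervention) = 1290
  J = 40 + 131 + 4·74 + 5·1290 = 6917
Policy B (V − 18):
  N = 131
  R = 74
  V = 216 + 5·131 + 6·74 (−18 from intervention) = 1297
  J = 40 + 131 + 4·74 + 5·1297 = 6952
J: 6917 − 6952 = -35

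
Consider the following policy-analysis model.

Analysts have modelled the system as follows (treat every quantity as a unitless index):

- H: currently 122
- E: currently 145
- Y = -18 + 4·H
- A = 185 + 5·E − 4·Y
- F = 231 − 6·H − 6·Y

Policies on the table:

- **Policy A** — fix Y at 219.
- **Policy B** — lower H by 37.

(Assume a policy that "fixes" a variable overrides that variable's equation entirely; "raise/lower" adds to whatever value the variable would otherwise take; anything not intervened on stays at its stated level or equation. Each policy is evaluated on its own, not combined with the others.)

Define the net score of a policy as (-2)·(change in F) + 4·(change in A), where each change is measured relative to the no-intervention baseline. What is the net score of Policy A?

Baseline:
  H = 122
  E = 145
  Y = -18 + 4·122 = 470
  A = 185 + 5·145 − 4·470 = -970
  F = 231 − 6·122 − 6·470 = -3321
Policy A (Y := 219):
  H = 122
  E = 145
  Y = 219
  A = 185 + 5·145 − 4·219 = 34
  F = 231 − 6·122 − 6·219 = -1815
ΔF = -1815 − (-3321) = 1506; ΔA = 34 − (-970) = 1004
Score = (-2)·1506 + 4·1004 = 1004

1004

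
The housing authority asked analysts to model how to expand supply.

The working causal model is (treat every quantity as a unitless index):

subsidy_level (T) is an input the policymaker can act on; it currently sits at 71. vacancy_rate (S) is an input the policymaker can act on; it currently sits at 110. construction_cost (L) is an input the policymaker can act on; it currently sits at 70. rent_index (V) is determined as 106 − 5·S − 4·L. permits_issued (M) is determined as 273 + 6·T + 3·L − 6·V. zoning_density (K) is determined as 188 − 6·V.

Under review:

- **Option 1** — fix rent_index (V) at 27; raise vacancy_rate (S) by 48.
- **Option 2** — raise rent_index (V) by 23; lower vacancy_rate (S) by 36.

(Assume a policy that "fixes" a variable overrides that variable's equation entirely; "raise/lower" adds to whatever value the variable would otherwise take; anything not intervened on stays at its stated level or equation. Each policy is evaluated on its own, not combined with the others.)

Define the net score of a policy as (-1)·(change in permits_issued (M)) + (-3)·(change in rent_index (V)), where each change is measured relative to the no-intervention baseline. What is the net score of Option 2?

Baseline:
  T = 71
  S = 110
  L = 70
  V = 106 − 5·110 − 4·70 = -724
  M = 273 + 6·71 + 3·70 − 6·(-724) = 5253
Option 2 (V + 23, S − 36):
  T = 71
  S = 110 − 36 = 74
  L = 70
  V = 106 − 5·74 − 4·70 (+23 from intervention) = -521
  M = 273 + 6·71 + 3·70 − 6·(-521) = 4035
ΔM = 4035 − 5253 = -1218; ΔV = -521 − (-724) = 203
Score = (-1)·(-1218) + (-3)·203 = 609

609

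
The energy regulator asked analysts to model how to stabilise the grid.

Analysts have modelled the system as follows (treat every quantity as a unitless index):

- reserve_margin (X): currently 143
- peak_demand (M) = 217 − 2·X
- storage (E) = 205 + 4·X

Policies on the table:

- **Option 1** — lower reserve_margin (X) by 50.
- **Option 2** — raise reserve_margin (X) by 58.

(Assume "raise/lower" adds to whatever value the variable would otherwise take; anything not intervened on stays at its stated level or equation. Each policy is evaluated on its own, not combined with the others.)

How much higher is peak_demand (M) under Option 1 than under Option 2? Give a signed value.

Option 1 (X − 50):
  X = 143 − 50 = 93
  M = 217 − 2·93 = 31
Option 2 (X + 58):
  X = 143 + 58 = 201
  M = 217 − 2·201 = -185
M: 31 − (-185) = 216

216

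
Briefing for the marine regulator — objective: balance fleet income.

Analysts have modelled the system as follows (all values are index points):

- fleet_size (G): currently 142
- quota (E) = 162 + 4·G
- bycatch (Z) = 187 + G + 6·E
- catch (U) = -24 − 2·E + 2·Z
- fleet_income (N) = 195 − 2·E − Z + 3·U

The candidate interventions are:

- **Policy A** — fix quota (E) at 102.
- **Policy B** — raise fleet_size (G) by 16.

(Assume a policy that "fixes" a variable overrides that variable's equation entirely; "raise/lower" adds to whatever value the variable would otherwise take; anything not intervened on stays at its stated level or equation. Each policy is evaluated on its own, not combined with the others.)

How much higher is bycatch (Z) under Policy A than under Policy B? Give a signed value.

-4168

Policy A (E := 102):
  G = 142
  E = 102
  Z = 187 + 142 + 6·102 = 941
Policy B (G + 16):
  G = 142 + 16 = 158
  E = 162 + 4·158 = 794
  Z = 187 + 158 + 6·794 = 5109
Z: 941 − 5109 = -4168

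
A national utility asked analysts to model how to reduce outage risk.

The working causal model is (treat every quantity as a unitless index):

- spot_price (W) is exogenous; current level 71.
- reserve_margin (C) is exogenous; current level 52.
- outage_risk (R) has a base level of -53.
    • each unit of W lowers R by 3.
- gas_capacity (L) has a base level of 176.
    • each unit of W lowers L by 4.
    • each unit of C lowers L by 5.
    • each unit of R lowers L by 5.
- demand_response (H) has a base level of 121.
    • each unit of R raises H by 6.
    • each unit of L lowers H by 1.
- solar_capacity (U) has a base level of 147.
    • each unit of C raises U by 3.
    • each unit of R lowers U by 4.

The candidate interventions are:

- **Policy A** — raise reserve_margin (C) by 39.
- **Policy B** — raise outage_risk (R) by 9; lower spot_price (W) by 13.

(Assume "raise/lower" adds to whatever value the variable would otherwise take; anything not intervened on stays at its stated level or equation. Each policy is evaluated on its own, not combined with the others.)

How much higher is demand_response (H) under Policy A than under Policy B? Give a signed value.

-281

Policy A (C + 39):
  W = 71
  C = 52 + 39 = 91
  R = -53 − 3·71 = -266
  L = 176 − 4·71 − 5·91 − 5·(-266) = 767
  H = 121 + 6·(-266) − 767 = -2242
Policy B (R + 9, W − 13):
  W = 71 − 13 = 58
  C = 52
  R = -53 − 3·58 (+9 from intervention) = -218
  L = 176 − 4·58 − 5·52 − 5·(-218) = 774
  H = 121 + 6·(-218) − 774 = -1961
H: -2242 − (-1961) = -281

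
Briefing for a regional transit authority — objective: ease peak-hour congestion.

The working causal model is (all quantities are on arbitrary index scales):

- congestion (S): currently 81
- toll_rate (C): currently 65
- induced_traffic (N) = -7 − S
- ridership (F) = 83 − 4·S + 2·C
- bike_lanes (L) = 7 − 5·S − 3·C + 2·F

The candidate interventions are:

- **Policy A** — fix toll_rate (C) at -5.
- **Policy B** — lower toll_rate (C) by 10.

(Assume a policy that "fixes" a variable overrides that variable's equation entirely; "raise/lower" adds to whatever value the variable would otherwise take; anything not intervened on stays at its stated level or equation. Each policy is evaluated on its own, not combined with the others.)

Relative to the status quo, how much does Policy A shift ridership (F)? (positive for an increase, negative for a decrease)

-140

Baseline:
  S = 81
  C = 65
  F = 83 − 4·81 + 2·65 = -111
Policy A (C := -5):
  S = 81
  C = -5
  F = 83 − 4·81 + 2·(-5) = -251
Change in F: -251 − (-111) = -140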